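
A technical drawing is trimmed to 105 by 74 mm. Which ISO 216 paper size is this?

A7 (74 × 105 mm)

Aspect ratio 105/74 ≈ 1.419 — close to the ISO √2 ≈ 1.414.
In the A-series (A0 area = 1 m²): A7 = 74 × 105 mm.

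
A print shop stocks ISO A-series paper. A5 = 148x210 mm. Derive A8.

A6: ⌊210/2⌋ × 148 = 105 × 148 mm
A7: ⌊148/2⌋ × 105 = 74 × 105 mm
A8: ⌊105/2⌋ × 74 = 52 × 74 mm

52 × 74 mm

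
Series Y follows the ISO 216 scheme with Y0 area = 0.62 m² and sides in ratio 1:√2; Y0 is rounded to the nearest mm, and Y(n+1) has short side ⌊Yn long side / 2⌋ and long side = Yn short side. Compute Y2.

Let Y0's short side be w mm. w · w√2 = 0.62 m² = 620,000 mm², so w ≈ 662.1 mm and w√2 ≈ 936.4 mm → Y0 = 662 × 936 mm.
Y1: ⌊936/2⌋ × 662 = 468 × 662 mm
Y2: ⌊662/2⌋ × 468 = 331 × 468 mm

331 × 468 mm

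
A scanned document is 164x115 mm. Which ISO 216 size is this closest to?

Aspect ratio 164/115 ≈ 1.426 — close to the ISO √2 ≈ 1.414.
In the C-series (envelope sizes, between A and B): C6 = 114 × 162 mm.
Off by 3 mm total — nearest standard size.

C6 (114 × 162 mm)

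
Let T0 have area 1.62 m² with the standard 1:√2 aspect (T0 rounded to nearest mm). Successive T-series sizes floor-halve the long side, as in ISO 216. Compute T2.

535 × 757 mm

Let T0's short side be w mm. w · w√2 = 1.62 m² = 1,620,000 mm², so w ≈ 1070.3 mm and w√2 ≈ 1513.6 mm → T0 = 1070 × 1514 mm.
T1: ⌊1514/2⌋ × 1070 = 757 × 1070 mm
T2: ⌊1070/2⌋ × 757 = 535 × 757 mm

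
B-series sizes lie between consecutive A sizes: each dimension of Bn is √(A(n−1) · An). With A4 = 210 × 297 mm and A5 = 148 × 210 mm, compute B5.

Short side: √(210 · 148) = √31080 ≈ 176.3 → 176 mm
Long side: √(297 · 210) = √62370 ≈ 249.7 → 250 mm

176 × 250 mm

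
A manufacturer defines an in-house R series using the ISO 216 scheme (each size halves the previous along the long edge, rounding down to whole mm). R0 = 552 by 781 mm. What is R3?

R1: ⌊781/2⌋ × 552 = 390 × 552 mm
R2: ⌊552/2⌋ × 390 = 276 × 390 mm
R3: ⌊390/2⌋ × 276 = 195 × 276 mm

195 × 276 mm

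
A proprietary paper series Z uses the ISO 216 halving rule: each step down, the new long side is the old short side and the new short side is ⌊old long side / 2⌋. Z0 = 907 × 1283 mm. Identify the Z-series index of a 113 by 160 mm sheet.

Z0: 907 × 1283 mm
Z1: 641 × 907 mm
Z2: 453 × 641 mm
Z3: 320 × 453 mm
Z4: 226 × 320 mm
Z5: 160 × 226 mm
Z6: 113 × 160 mm
Z7: 80 × 113 mm
→ matches Z6.

Z6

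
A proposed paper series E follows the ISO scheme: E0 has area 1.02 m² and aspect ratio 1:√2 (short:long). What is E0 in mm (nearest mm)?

849 × 1201 mm

Let the short side be w mm. Then w · w√2 = 1.02 m² = 1,020,000 mm².
w² = 1,020,000/√2, so w ≈ 849.3 mm; long side = w√2 ≈ 1201.0 mm.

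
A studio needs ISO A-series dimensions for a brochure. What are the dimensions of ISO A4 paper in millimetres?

A0 = 841 × 1189 mm (A0 has area 1 m², aspect 1:√2).
A1: ⌊1189/2⌋ × 841 = 594 × 841 mm
A2: ⌊841/2⌋ × 594 = 420 × 594 mm
A3: ⌊594/2⌋ × 420 = 297 × 420 mm
A4: ⌊420/2⌋ × 297 = 210 × 297 mm

210 × 297 mm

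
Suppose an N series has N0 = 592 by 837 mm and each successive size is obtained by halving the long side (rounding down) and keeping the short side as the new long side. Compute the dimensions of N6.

74 × 104 mm

N1 = 418 × 592 mm (from N0 by 1 halving).
N2: ⌊592/2⌋ × 418 = 296 × 418 mm
N3: ⌊418/2⌋ × 296 = 209 × 296 mm
N4: ⌊296/2⌋ × 209 = 148 × 209 mm
N5: ⌊209/2⌋ × 148 = 104 × 148 mm
N6: ⌊148/2⌋ × 104 = 74 × 104 mm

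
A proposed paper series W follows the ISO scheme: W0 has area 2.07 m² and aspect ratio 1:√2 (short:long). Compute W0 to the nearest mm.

1210 × 1711 mm

Let the short side be w mm. Then w · w√2 = 2.07 m² = 2,070,000 mm².
w² = 2,070,000/√2, so w ≈ 1209.8 mm; long side = w√2 ≈ 1711.0 mm.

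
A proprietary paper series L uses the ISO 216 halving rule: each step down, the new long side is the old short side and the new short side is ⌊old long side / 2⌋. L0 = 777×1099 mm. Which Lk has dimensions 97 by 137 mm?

L0: 777 × 1099 mm
L1: 549 × 777 mm
L2: 388 × 549 mm
L3: 274 × 388 mm
L4: 194 × 274 mm
L5: 137 × 194 mm
L6: 97 × 137 mm
L7: 68 × 97 mm
→ matches L6.

L6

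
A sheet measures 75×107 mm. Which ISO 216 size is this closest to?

A7 (74 × 105 mm)

Aspect ratio 107/75 ≈ 1.427 — close to the ISO √2 ≈ 1.414.
In the A-series (A0 area = 1 m²): A7 = 74 × 105 mm.
Off by 3 mm total — nearest standard size.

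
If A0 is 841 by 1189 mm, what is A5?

A1: ⌊1189/2⌋ × 841 = 594 × 841 mm
A2: ⌊841/2⌋ × 594 = 420 × 594 mm
A3: ⌊594/2⌋ × 420 = 297 × 420 mm
A4: ⌊420/2⌋ × 297 = 210 × 297 mm
A5: ⌊297/2⌋ × 210 = 148 × 210 mm

148 × 210 mm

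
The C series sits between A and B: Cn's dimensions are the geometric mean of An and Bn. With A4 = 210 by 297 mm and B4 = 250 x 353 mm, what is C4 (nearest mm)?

Short side: √(210 · 250) = √52500 ≈ 229.1 → 229 mm
Long side: √(297 · 353) = √104841 ≈ 323.8 → 324 mm

229 × 324 mm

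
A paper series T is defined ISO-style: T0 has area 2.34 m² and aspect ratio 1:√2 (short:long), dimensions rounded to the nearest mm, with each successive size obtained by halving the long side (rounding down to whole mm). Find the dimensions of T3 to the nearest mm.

Let T0's short side be w mm. w · w√2 = 2.34 m² = 2,340,000 mm², so w ≈ 1286.3 mm and w√2 ≈ 1819.1 mm → T0 = 1286 × 1819 mm.
T1: ⌊1819/2⌋ × 1286 = 909 × 1286 mm
T2: ⌊1286/2⌋ × 909 = 643 × 909 mm
T3: ⌊909/2⌋ × 643 = 454 × 643 mm

454 × 643 mm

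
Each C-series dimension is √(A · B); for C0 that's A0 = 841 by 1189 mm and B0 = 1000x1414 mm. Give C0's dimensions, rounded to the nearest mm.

Short: √(841 · 1000) = √841000 ≈ 917.1 mm.
Long: √(1189 · 1414) = √1681246 ≈ 1296.6 mm.

917 × 1297 mm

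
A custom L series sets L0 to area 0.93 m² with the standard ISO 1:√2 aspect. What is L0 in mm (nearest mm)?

811 × 1147 mm

Let the short side be w mm. Then w · w√2 = 0.93 m² = 930,000 mm².
w² = 930,000/√2, so w ≈ 810.9 mm; long side = w√2 ≈ 1146.8 mm.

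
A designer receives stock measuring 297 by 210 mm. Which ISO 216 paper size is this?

A4 (210 × 297 mm)

Aspect ratio 297/210 ≈ 1.414 — close to the ISO √2 ≈ 1.414.
In the A-series (A0 area = 1 m²): A4 = 210 × 297 mm.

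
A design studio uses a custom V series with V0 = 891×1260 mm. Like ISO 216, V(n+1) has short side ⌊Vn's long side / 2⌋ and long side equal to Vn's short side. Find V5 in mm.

157 × 222 mm

V1: ⌊1260/2⌋ × 891 = 630 × 891 mm
V2: ⌊891/2⌋ × 630 = 445 × 630 mm
V3: ⌊630/2⌋ × 445 = 315 × 445 mm
V4: ⌊445/2⌋ × 315 = 222 × 315 mm
V5: ⌊315/2⌋ × 222 = 157 × 222 mm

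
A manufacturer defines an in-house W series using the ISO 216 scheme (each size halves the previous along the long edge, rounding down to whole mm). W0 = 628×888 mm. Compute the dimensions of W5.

W1: ⌊888/2⌋ × 628 = 444 × 628 mm
W2: ⌊628/2⌋ × 444 = 314 × 444 mm
W3: ⌊444/2⌋ × 314 = 222 × 314 mm
W4: ⌊314/2⌋ × 222 = 157 × 222 mm
W5: ⌊222/2⌋ × 157 = 111 × 157 mm

111 × 157 mm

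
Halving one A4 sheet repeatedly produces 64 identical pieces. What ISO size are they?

64 = 2^6, so 6 halving steps.
A4 → A5 → … → A10 after 6 steps.

A10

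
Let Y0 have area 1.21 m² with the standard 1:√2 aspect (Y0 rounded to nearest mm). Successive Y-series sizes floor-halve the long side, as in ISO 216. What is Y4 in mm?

231 × 327 mm

Let Y0's short side be w mm. w · w√2 = 1.21 m² = 1,210,000 mm², so w ≈ 925.0 mm and w√2 ≈ 1308.1 mm → Y0 = 925 × 1308 mm.
Y1: ⌊1308/2⌋ × 925 = 654 × 925 mm
Y2: ⌊925/2⌋ × 654 = 462 × 654 mm
Y3: ⌊654/2⌋ × 462 = 327 × 462 mm
Y4: ⌊462/2⌋ × 327 = 231 × 327 mm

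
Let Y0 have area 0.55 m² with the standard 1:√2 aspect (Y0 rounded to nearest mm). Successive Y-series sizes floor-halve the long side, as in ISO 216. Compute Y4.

156 × 220 mm

Let Y0's short side be w mm. w · w√2 = 0.55 m² = 550,000 mm², so w ≈ 623.6 mm and w√2 ≈ 881.9 mm → Y0 = 624 × 882 mm.
Y1: ⌊882/2⌋ × 624 = 441 × 624 mm
Y2: ⌊624/2⌋ × 441 = 312 × 441 mm
Y3: ⌊441/2⌋ × 312 = 220 × 312 mm
Y4: ⌊312/2⌋ × 220 = 156 × 220 mm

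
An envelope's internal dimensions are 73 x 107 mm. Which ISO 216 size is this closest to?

Aspect ratio 107/73 ≈ 1.466 (ISO target is √2 ≈ 1.414).
In the A-series (A0 area = 1 m²): A7 = 74 × 105 mm.
Off by 3 mm total — nearest standard size.

A7 (74 × 105 mm)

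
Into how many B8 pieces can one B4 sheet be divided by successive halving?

B4 = 250 × 353 mm; B8 = 62 × 88 mm.
Each halving step doubles the count; 4 steps from B4 to B8.
2^4 = 16.

16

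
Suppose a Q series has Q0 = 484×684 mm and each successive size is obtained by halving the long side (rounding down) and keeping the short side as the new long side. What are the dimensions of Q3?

Q1 = 342 × 484 mm (from Q0 by 1 halving).
Q2: ⌊484/2⌋ × 342 = 242 × 342 mm
Q3: ⌊342/2⌋ × 242 = 171 × 242 mm

171 × 242 mm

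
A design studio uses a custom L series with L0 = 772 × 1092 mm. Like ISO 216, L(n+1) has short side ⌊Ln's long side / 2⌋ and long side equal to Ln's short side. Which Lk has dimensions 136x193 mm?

L5

L0: 772 × 1092 mm
L1: 546 × 772 mm
L2: 386 × 546 mm
L3: 273 × 386 mm
L4: 193 × 273 mm
L5: 136 × 193 mm
L6: 96 × 136 mm
→ matches L5.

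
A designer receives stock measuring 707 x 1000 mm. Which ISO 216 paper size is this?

B1 (707 × 1000 mm)

Aspect ratio 1000/707 ≈ 1.414 — close to the ISO √2 ≈ 1.414.
In the B-series (B0 = 1000 × 1414 mm): B1 = 707 × 1000 mm.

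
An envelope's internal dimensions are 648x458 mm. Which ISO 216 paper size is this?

Aspect ratio 648/458 ≈ 1.415 — close to the ISO √2 ≈ 1.414.
In the C-series (envelope sizes, between A and B): C2 = 458 × 648 mm.

C2 (458 × 648 mm)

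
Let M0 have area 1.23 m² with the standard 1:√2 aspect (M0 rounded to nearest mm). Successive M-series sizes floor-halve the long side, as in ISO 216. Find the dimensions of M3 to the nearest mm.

329 × 466 mm

Let M0's short side be w mm. w · w√2 = 1.23 m² = 1,230,000 mm², so w ≈ 932.6 mm and w√2 ≈ 1318.9 mm → M0 = 933 × 1319 mm.
M1: ⌊1319/2⌋ × 933 = 659 × 933 mm
M2: ⌊933/2⌋ × 659 = 466 × 659 mm
M3: ⌊659/2⌋ × 466 = 329 × 466 mm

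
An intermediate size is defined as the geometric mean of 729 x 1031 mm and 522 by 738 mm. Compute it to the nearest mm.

617 × 872 mm

Short side: √(729 · 522) = √380538 ≈ 616.9 → 617 mm
Long side: √(1031 · 738) = √760878 ≈ 872.3 → 872 mm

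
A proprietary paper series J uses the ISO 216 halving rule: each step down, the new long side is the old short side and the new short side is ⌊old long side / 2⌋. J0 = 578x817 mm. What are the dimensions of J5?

J1: ⌊817/2⌋ × 578 = 408 × 578 mm
J2: ⌊578/2⌋ × 408 = 289 × 408 mm
J3: ⌊408/2⌋ × 289 = 204 × 289 mm
J4: ⌊289/2⌋ × 204 = 144 × 204 mm
J5: ⌊204/2⌋ × 144 = 102 × 144 mm

102 × 144 mm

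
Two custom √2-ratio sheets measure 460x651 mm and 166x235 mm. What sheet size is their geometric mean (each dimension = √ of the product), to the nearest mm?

Short side: √(460 · 166) = √76360 ≈ 276.3 → 276 mm
Long side: √(651 · 235) = √152985 ≈ 391.1 → 391 mm

276 × 391 mm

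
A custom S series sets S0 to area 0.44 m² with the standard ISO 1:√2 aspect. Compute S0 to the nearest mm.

558 × 789 mm

Let the short side be w mm. Then w · w√2 = 0.44 m² = 440,000 mm².
w² = 440,000/√2, so w ≈ 557.8 mm; long side = w√2 ≈ 788.8 mm.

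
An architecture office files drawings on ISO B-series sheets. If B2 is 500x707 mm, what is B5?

B3: ⌊707/2⌋ × 500 = 353 × 500 mm
B4: ⌊500/2⌋ × 353 = 250 × 353 mm
B5: ⌊353/2⌋ × 250 = 176 × 250 mm

176 × 250 mm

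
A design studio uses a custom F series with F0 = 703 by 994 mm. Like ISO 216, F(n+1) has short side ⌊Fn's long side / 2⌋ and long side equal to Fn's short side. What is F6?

F1 = 497 × 703 mm (from F0 by 1 halving).
F2: ⌊703/2⌋ × 497 = 351 × 497 mm
F3: ⌊497/2⌋ × 351 = 248 × 351 mm
F4: ⌊351/2⌋ × 248 = 175 × 248 mm
F5: ⌊248/2⌋ × 175 = 124 × 175 mm
F6: ⌊175/2⌋ × 124 = 87 × 124 mm

87 × 124 mm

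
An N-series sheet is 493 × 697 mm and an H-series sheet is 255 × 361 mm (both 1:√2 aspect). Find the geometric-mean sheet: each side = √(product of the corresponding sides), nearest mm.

355 × 502 mm

Short side: √(493 · 255) = √125715 ≈ 354.6 → 355 mm
Long side: √(697 · 361) = √251617 ≈ 501.6 → 502 mm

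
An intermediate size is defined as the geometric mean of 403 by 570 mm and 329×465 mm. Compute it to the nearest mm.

364 × 515 mm

Short side: √(403 · 329) = √132587 ≈ 364.1 → 364 mm
Long side: √(570 · 465) = √265050 ≈ 514.8 → 515 mm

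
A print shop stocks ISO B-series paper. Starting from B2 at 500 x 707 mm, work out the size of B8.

B3: ⌊707/2⌋ × 500 = 353 × 500 mm
B4: ⌊500/2⌋ × 353 = 250 × 353 mm
B5: ⌊353/2⌋ × 250 = 176 × 250 mm
B6: ⌊250/2⌋ × 176 = 125 × 176 mm
B7: ⌊176/2⌋ × 125 = 88 × 125 mm
B8: ⌊125/2⌋ × 88 = 62 × 88 mm

62 × 88 mm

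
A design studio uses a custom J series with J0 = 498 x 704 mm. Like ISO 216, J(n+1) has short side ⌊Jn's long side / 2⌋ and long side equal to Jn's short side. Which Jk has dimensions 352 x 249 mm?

J0: 498 × 704 mm
J1: 352 × 498 mm
J2: 249 × 352 mm
J3: 176 × 249 mm
→ matches J2.

J2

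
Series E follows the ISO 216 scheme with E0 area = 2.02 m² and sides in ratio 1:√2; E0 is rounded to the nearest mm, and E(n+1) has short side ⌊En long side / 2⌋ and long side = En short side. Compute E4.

298 × 422 mm

Let E0's short side be w mm. w · w√2 = 2.02 m² = 2,020,000 mm², so w ≈ 1195.1 mm and w√2 ≈ 1690.2 mm → E0 = 1195 × 1690 mm.
E1: ⌊1690/2⌋ × 1195 = 845 × 1195 mm
E2: ⌊1195/2⌋ × 845 = 597 × 845 mm
E3: ⌊845/2⌋ × 597 = 422 × 597 mm
E4: ⌊597/2⌋ × 422 = 298 × 422 mm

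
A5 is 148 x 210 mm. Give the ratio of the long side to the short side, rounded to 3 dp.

1.419

210 / 148 = 1.419
ISO 216 targets √2 ≈ 1.414; the +0.005 deviation is from mm rounding.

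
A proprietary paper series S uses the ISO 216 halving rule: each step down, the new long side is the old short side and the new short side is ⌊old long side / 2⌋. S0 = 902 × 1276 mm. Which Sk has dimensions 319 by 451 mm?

S0: 902 × 1276 mm
S1: 638 × 902 mm
S2: 451 × 638 mm
S3: 319 × 451 mm
S4: 225 × 319 mm
→ matches S3.

S3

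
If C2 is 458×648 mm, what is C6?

C3: ⌊648/2⌋ × 458 = 324 × 458 mm
C4: ⌊458/2⌋ × 324 = 229 × 324 mm
C5: ⌊324/2⌋ × 229 = 162 × 229 mm
C6: ⌊229/2⌋ × 162 = 114 × 162 mm

114 × 162 mm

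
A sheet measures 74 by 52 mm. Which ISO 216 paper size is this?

A8 (52 × 74 mm)

Aspect ratio 74/52 ≈ 1.423 — close to the ISO √2 ≈ 1.414.
In the A-series (A0 area = 1 m²): A8 = 52 × 74 mm.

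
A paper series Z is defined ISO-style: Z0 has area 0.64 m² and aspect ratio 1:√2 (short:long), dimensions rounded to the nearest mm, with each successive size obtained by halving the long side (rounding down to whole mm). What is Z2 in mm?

336 × 475 mm

Let Z0's short side be w mm. w · w√2 = 0.64 m² = 640,000 mm², so w ≈ 672.7 mm and w√2 ≈ 951.4 mm → Z0 = 673 × 951 mm.
Z1: ⌊951/2⌋ × 673 = 475 × 673 mm
Z2: ⌊673/2⌋ × 475 = 336 × 475 mm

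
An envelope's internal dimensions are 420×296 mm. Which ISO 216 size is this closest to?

Aspect ratio 420/296 ≈ 1.419 — close to the ISO √2 ≈ 1.414.
In the A-series (A0 area = 1 m²): A3 = 297 × 420 mm.
Off by 1 mm total — nearest standard size.

A3 (297 × 420 mm)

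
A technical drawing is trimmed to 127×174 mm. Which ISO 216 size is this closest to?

B6 (125 × 176 mm)

Aspect ratio 174/127 ≈ 1.370 (ISO target is √2 ≈ 1.414).
In the B-series (B0 = 1000 × 1414 mm): B6 = 125 × 176 mm.
Off by 4 mm total — nearest standard size.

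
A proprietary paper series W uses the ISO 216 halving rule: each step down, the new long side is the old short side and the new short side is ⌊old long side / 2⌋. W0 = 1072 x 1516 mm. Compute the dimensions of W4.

268 × 379 mm

W1: ⌊1516/2⌋ × 1072 = 758 × 1072 mm
W2: ⌊1072/2⌋ × 758 = 536 × 758 mm
W3: ⌊758/2⌋ × 536 = 379 × 536 mm
W4: ⌊536/2⌋ × 379 = 268 × 379 mm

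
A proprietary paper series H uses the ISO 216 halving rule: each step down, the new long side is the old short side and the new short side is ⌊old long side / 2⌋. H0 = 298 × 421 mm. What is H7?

26 × 37 mm

H1 = 210 × 298 mm (from H0 by 1 halving).
H2: ⌊298/2⌋ × 210 = 149 × 210 mm
H3: ⌊210/2⌋ × 149 = 105 × 149 mm
H4: ⌊149/2⌋ × 105 = 74 × 105 mm
H5: ⌊105/2⌋ × 74 = 52 × 74 mm
H6: ⌊74/2⌋ × 52 = 37 × 52 mm
H7: ⌊52/2⌋ × 37 = 26 × 37 mm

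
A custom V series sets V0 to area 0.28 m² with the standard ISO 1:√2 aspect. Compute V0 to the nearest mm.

Let the short side be w mm. Then w · w√2 = 0.28 m² = 280,000 mm².
w² = 280,000/√2, so w ≈ 445.0 mm; long side = w√2 ≈ 629.3 mm.

445 × 629 mm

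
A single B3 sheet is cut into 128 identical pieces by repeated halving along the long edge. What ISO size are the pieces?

B10

128 = 2^7, so 7 halving steps.
B3 → B4 → … → B10 after 7 steps.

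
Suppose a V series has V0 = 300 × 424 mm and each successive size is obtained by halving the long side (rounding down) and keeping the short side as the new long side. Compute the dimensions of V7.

26 × 37 mm

V1 = 212 × 300 mm (from V0 by 1 halving).
V2: ⌊300/2⌋ × 212 = 150 × 212 mm
V3: ⌊212/2⌋ × 150 = 106 × 150 mm
V4: ⌊150/2⌋ × 106 = 75 × 106 mm
V5: ⌊106/2⌋ × 75 = 53 × 75 mm
V6: ⌊75/2⌋ × 53 = 37 × 53 mm
V7: ⌊53/2⌋ × 37 = 26 × 37 mm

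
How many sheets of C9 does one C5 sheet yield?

16

Each ISO step halves the sheet: 1 × C5 → 2 × C6 → 4 × C7 → 8 × C8 → …
From C5 to C9 is 4 halving steps: 2^4 = 16.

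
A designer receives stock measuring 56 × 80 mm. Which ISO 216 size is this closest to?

C8 (57 × 81 mm)

Aspect ratio 80/56 ≈ 1.429 — close to the ISO √2 ≈ 1.414.
In the C-series (envelope sizes, between A and B): C8 = 57 × 81 mm.
Off by 2 mm total — nearest standard size.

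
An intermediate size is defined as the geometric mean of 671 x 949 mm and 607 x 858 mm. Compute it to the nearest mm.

638 × 902 mm

Short side: √(671 · 607) = √407297 ≈ 638.2 → 638 mm
Long side: √(949 · 858) = √814242 ≈ 902.4 → 902 mm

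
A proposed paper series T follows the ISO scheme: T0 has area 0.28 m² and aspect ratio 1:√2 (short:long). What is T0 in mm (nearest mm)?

Let the short side be w mm. Then w · w√2 = 0.28 m² = 280,000 mm².
w² = 280,000/√2, so w ≈ 445.0 mm; long side = w√2 ≈ 629.3 mm.

445 × 629 mm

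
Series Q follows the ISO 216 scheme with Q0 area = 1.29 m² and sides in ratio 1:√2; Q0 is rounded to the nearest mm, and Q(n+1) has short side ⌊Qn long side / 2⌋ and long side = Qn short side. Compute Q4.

238 × 337 mm

Let Q0's short side be w mm. w · w√2 = 1.29 m² = 1,290,000 mm², so w ≈ 955.1 mm and w√2 ≈ 1350.7 mm → Q0 = 955 × 1351 mm.
Q1: ⌊1351/2⌋ × 955 = 675 × 955 mm
Q2: ⌊955/2⌋ × 675 = 477 × 675 mm
Q3: ⌊675/2⌋ × 477 = 337 × 477 mm
Q4: ⌊477/2⌋ × 337 = 238 × 337 mm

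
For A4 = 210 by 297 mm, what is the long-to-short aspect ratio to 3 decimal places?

1.414

297 / 210 = 1.414
Matches √2 ≈ 1.414 — the ISO 216 defining ratio.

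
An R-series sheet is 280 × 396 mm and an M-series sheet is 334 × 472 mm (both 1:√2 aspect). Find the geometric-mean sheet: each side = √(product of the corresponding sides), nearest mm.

Short side: √(280 · 334) = √93520 ≈ 305.8 → 306 mm
Long side: √(396 · 472) = √186912 ≈ 432.3 → 432 mm

306 × 432 mm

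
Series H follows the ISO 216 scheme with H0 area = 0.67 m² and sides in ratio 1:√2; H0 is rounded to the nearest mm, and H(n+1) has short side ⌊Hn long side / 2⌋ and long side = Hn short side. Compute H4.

Let H0's short side be w mm. w · w√2 = 0.67 m² = 670,000 mm², so w ≈ 688.3 mm and w√2 ≈ 973.4 mm → H0 = 688 × 973 mm.
H1: ⌊973/2⌋ × 688 = 486 × 688 mm
H2: ⌊688/2⌋ × 486 = 344 × 486 mm
H3: ⌊486/2⌋ × 344 = 243 × 344 mm
H4: ⌊344/2⌋ × 243 = 172 × 243 mm

172 × 243 mm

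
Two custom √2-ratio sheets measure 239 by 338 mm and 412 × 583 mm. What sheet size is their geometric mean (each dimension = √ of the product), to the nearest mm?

Short side: √(239 · 412) = √98468 ≈ 313.8 → 314 mm
Long side: √(338 · 583) = √197054 ≈ 443.9 → 444 mm

314 × 444 mm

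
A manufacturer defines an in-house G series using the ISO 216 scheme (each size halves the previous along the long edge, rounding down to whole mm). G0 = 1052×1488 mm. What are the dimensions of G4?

263 × 372 mm

G1: ⌊1488/2⌋ × 1052 = 744 × 1052 mm
G2: ⌊1052/2⌋ × 744 = 526 × 744 mm
G3: ⌊744/2⌋ × 526 = 372 × 526 mm
G4: ⌊526/2⌋ × 372 = 263 × 372 mm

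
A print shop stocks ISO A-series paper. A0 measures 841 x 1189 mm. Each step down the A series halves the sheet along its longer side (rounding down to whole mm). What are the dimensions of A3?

A1: ⌊1189/2⌋ × 841 = 594 × 841 mm
A2: ⌊841/2⌋ × 594 = 420 × 594 mm
A3: ⌊594/2⌋ × 420 = 297 × 420 mm

297 × 420 mm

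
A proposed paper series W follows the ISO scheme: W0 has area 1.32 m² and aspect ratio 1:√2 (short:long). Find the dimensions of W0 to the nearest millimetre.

Let the short side be w mm. Then w · w√2 = 1.32 m² = 1,320,000 mm².
w² = 1,320,000/√2, so w ≈ 966.1 mm; long side = w√2 ≈ 1366.3 mm.

966 × 1366 mm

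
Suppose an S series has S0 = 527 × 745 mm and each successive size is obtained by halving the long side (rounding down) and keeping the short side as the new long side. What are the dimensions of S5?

93 × 131 mm

S1: ⌊745/2⌋ × 527 = 372 × 527 mm
S2: ⌊527/2⌋ × 372 = 263 × 372 mm
S3: ⌊372/2⌋ × 263 = 186 × 263 mm
S4: ⌊263/2⌋ × 186 = 131 × 186 mm
S5: ⌊186/2⌋ × 131 = 93 × 131 mm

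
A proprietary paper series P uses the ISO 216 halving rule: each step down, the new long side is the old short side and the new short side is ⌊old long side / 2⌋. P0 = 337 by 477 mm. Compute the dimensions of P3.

119 × 168 mm

P1: ⌊477/2⌋ × 337 = 238 × 337 mm
P2: ⌊337/2⌋ × 238 = 168 × 238 mm
P3: ⌊238/2⌋ × 168 = 119 × 168 mm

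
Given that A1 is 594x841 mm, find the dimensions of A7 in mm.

74 × 105 mm

A2: ⌊841/2⌋ × 594 = 420 × 594 mm
A3: ⌊594/2⌋ × 420 = 297 × 420 mm
A4: ⌊420/2⌋ × 297 = 210 × 297 mm
A5: ⌊297/2⌋ × 210 = 148 × 210 mm
A6: ⌊210/2⌋ × 148 = 105 × 148 mm
A7: ⌊148/2⌋ × 105 = 74 × 105 mm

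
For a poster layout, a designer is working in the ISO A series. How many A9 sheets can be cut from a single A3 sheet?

64

Each ISO step halves the sheet: 1 × A3 → 2 × A4 → 4 × A5 → 8 × A6 → …
From A3 to A9 is 6 halving steps: 2^6 = 64.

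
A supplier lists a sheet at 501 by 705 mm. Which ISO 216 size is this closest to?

B2 (500 × 707 mm)

Aspect ratio 705/501 ≈ 1.407 — close to the ISO √2 ≈ 1.414.
In the B-series (B0 = 1000 × 1414 mm): B2 = 500 × 707 mm.
Off by 3 mm total — nearest standard size.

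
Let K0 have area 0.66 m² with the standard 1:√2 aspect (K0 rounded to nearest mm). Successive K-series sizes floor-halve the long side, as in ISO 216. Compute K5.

Let K0's short side be w mm. w · w√2 = 0.66 m² = 660,000 mm², so w ≈ 683.1 mm and w√2 ≈ 966.1 mm → K0 = 683 × 966 mm.
K1: ⌊966/2⌋ × 683 = 483 × 683 mm
K2: ⌊683/2⌋ × 483 = 341 × 483 mm
K3: ⌊483/2⌋ × 341 = 241 × 341 mm
K4: ⌊341/2⌋ × 241 = 170 × 241 mm
K5: ⌊241/2⌋ × 170 = 120 × 170 mm

120 × 170 mm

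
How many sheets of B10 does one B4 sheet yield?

Each ISO step halves the sheet: 1 × B4 → 2 × B5 → 4 × B6 → 8 × B7 → …
From B4 to B10 is 6 halving steps: 2^6 = 64.

64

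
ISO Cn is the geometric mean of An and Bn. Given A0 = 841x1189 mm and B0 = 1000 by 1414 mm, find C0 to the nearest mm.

Short side: √(841 · 1000) = √841000 ≈ 917.1 → 917 mm
Long side: √(1189 · 1414) = √1681246 ≈ 1296.6 → 1297 mm

917 × 1297 mm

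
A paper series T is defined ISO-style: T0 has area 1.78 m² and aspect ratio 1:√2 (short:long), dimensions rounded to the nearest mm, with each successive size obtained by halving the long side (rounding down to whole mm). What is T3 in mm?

396 × 561 mm

Let T0's short side be w mm. w · w√2 = 1.78 m² = 1,780,000 mm², so w ≈ 1121.9 mm and w√2 ≈ 1586.6 mm → T0 = 1122 × 1587 mm.
T1: ⌊1587/2⌋ × 1122 = 793 × 1122 mm
T2: ⌊1122/2⌋ × 793 = 561 × 793 mm
T3: ⌊793/2⌋ × 561 = 396 × 561 mm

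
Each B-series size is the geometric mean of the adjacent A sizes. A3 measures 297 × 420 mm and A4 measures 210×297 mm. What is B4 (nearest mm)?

Short side: √(297 · 210) = √62370 ≈ 249.7 → 250 mm
Long side: √(420 · 297) = √124740 ≈ 353.2 → 353 mm

250 × 353 mm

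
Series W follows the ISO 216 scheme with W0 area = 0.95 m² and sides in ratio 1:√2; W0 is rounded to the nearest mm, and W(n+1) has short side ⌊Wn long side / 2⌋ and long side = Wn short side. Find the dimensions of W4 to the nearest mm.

205 × 289 mm

Let W0's short side be w mm. w · w√2 = 0.95 m² = 950,000 mm², so w ≈ 819.6 mm and w√2 ≈ 1159.1 mm → W0 = 820 × 1159 mm.
W1: ⌊1159/2⌋ × 820 = 579 × 820 mm
W2: ⌊820/2⌋ × 579 = 410 × 579 mm
W3: ⌊579/2⌋ × 410 = 289 × 410 mm
W4: ⌊410/2⌋ × 289 = 205 × 289 mm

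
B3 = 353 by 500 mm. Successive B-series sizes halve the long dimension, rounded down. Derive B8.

62 × 88 mm

B4: ⌊500/2⌋ × 353 = 250 × 353 mm
B5: ⌊353/2⌋ × 250 = 176 × 250 mm
B6: ⌊250/2⌋ × 176 = 125 × 176 mm
B7: ⌊176/2⌋ × 125 = 88 × 125 mm
B8: ⌊125/2⌋ × 88 = 62 × 88 mm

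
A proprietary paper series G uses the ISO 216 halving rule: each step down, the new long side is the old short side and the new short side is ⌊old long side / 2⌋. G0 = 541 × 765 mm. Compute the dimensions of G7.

47 × 67 mm

G1 = 382 × 541 mm (from G0 by 1 halving).
G2: ⌊541/2⌋ × 382 = 270 × 382 mm
G3: ⌊382/2⌋ × 270 = 191 × 270 mm
G4: ⌊270/2⌋ × 191 = 135 × 191 mm
G5: ⌊191/2⌋ × 135 = 95 × 135 mm
G6: ⌊135/2⌋ × 95 = 67 × 95 mm
G7: ⌊95/2⌋ × 67 = 47 × 67 mm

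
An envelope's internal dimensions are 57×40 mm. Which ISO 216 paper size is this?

C9 (40 × 57 mm)

Aspect ratio 57/40 ≈ 1.425 — close to the ISO √2 ≈ 1.414.
In the C-series (envelope sizes, between A and B): C9 = 40 × 57 mm.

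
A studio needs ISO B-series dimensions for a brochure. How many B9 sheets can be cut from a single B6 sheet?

B6 = 125 × 176 mm; B9 = 44 × 62 mm.
Each halving step doubles the count; 3 steps from B6 to B9.
2^3 = 8.

8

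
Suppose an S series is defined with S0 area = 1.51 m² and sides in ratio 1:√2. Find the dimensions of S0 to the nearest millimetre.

1033 × 1461 mm

Let the short side be w mm. Then w · w√2 = 1.51 m² = 1,510,000 mm².
w² = 1,510,000/√2, so w ≈ 1033.3 mm; long side = w√2 ≈ 1461.3 mm.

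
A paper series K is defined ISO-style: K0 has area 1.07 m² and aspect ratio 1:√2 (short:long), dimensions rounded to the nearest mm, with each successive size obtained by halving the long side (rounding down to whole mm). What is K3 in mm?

Let K0's short side be w mm. w · w√2 = 1.07 m² = 1,070,000 mm², so w ≈ 869.8 mm and w√2 ≈ 1230.1 mm → K0 = 870 × 1230 mm.
K1: ⌊1230/2⌋ × 870 = 615 × 870 mm
K2: ⌊870/2⌋ × 615 = 435 × 615 mm
K3: ⌊615/2⌋ × 435 = 307 × 435 mm

307 × 435 mm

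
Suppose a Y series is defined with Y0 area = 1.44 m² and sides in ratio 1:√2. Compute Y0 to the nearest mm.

Let the short side be w mm. Then w · w√2 = 1.44 m² = 1,440,000 mm².
w² = 1,440,000/√2, so w ≈ 1009.1 mm; long side = w√2 ≈ 1427.0 mm.

1009 × 1427 mm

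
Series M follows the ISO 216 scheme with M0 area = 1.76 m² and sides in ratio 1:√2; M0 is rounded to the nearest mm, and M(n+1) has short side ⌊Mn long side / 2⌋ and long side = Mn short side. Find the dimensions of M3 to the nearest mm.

Let M0's short side be w mm. w · w√2 = 1.76 m² = 1,760,000 mm², so w ≈ 1115.6 mm and w√2 ≈ 1577.7 mm → M0 = 1116 × 1578 mm.
M1: ⌊1578/2⌋ × 1116 = 789 × 1116 mm
M2: ⌊1116/2⌋ × 789 = 558 × 789 mm
M3: ⌊789/2⌋ × 558 = 394 × 558 mm

394 × 558 mm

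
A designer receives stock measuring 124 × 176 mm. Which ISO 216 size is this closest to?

Aspect ratio 176/124 ≈ 1.419 — close to the ISO √2 ≈ 1.414.
In the B-series (B0 = 1000 × 1414 mm): B6 = 125 × 176 mm.
Off by 1 mm total — nearest standard size.

B6 (125 × 176 mm)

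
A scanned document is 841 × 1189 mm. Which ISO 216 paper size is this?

A0 (841 × 1189 mm)

Aspect ratio 1189/841 ≈ 1.414 — close to the ISO √2 ≈ 1.414.
In the A-series (A0 area = 1 m²): A0 = 841 × 1189 mm.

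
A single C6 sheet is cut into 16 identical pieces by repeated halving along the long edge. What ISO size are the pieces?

C10

16 = 2^4, so 4 halving steps.
C6 → C7 → … → C10 after 4 steps.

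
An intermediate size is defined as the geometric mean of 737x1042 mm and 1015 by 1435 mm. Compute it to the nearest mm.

865 × 1223 mm

Short side: √(737 · 1015) = √748055 ≈ 864.9 → 865 mm
Long side: √(1042 · 1435) = √1495270 ≈ 1222.8 → 1223 mm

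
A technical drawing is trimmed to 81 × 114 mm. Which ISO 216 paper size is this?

C7 (81 × 114 mm)

Aspect ratio 114/81 ≈ 1.407 — close to the ISO √2 ≈ 1.414.
In the C-series (envelope sizes, between A and B): C7 = 81 × 114 mm.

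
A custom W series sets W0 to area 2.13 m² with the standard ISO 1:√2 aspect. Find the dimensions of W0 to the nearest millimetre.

Let the short side be w mm. Then w · w√2 = 2.13 m² = 2,130,000 mm².
w² = 2,130,000/√2, so w ≈ 1227.2 mm; long side = w√2 ≈ 1735.6 mm.

1227 × 1736 mm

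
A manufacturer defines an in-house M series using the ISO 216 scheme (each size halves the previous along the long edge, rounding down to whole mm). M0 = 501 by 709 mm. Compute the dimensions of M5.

M1 = 354 × 501 mm (from M0 by 1 halving).
M2: ⌊501/2⌋ × 354 = 250 × 354 mm
M3: ⌊354/2⌋ × 250 = 177 × 250 mm
M4: ⌊250/2⌋ × 177 = 125 × 177 mm
M5: ⌊177/2⌋ × 125 = 88 × 125 mm

88 × 125 mm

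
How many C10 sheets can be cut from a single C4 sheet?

C4 = 229 × 324 mm; C10 = 28 × 40 mm.
Each halving step doubles the count; 6 steps from C4 to C10.
2^6 = 64.

64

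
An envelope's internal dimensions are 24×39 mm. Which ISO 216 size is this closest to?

Aspect ratio 39/24 ≈ 1.625 (ISO target is √2 ≈ 1.414).
In the A-series (A0 area = 1 m²): A10 = 26 × 37 mm.
Off by 4 mm total — nearest standard size.

A10 (26 × 37 mm)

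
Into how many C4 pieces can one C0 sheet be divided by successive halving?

16

C0 = 917 × 1297 mm; C4 = 229 × 324 mm.
Each halving step doubles the count; 4 steps from C0 to C4.
2^4 = 16.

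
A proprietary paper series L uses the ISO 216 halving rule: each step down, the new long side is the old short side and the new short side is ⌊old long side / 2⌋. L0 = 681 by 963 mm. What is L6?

85 × 120 mm

L1 = 481 × 681 mm (from L0 by 1 halving).
L2: ⌊681/2⌋ × 481 = 340 × 481 mm
L3: ⌊481/2⌋ × 340 = 240 × 340 mm
L4: ⌊340/2⌋ × 240 = 170 × 240 mm
L5: ⌊240/2⌋ × 170 = 120 × 170 mm
L6: ⌊170/2⌋ × 120 = 85 × 120 mm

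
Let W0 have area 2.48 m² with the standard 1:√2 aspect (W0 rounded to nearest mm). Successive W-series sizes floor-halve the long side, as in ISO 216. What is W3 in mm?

Let W0's short side be w mm. w · w√2 = 2.48 m² = 2,480,000 mm², so w ≈ 1324.2 mm and w√2 ≈ 1872.8 mm → W0 = 1324 × 1873 mm.
W1: ⌊1873/2⌋ × 1324 = 936 × 1324 mm
W2: ⌊1324/2⌋ × 936 = 662 × 936 mm
W3: ⌊936/2⌋ × 662 = 468 × 662 mm

468 × 662 mm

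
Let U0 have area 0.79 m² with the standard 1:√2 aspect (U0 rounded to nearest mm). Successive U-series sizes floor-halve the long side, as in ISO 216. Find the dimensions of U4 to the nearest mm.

186 × 264 mm

Let U0's short side be w mm. w · w√2 = 0.79 m² = 790,000 mm², so w ≈ 747.4 mm and w√2 ≈ 1057.0 mm → U0 = 747 × 1057 mm.
U1: ⌊1057/2⌋ × 747 = 528 × 747 mm
U2: ⌊747/2⌋ × 528 = 373 × 528 mm
U3: ⌊528/2⌋ × 373 = 264 × 373 mm
U4: ⌊373/2⌋ × 264 = 186 × 264 mm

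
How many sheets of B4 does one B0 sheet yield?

Each ISO step halves the sheet: 1 × B0 → 2 × B1 → 4 × B2 → 8 × B3 → …
From B0 to B4 is 4 halving steps: 2^4 = 16.

16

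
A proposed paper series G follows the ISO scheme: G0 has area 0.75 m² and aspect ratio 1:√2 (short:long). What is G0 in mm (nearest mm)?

728 × 1030 mm

Let the short side be w mm. Then w · w√2 = 0.75 m² = 750,000 mm².
w² = 750,000/√2, so w ≈ 728.2 mm; long side = w√2 ≈ 1029.9 mm.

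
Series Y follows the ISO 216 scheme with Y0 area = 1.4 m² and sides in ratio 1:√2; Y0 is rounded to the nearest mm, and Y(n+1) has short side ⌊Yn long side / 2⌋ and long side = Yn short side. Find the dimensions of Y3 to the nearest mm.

351 × 497 mm

Let Y0's short side be w mm. w · w√2 = 1.4 m² = 1,400,000 mm², so w ≈ 995.0 mm and w√2 ≈ 1407.1 mm → Y0 = 995 × 1407 mm.
Y1: ⌊1407/2⌋ × 995 = 703 × 995 mm
Y2: ⌊995/2⌋ × 703 = 497 × 703 mm
Y3: ⌊703/2⌋ × 497 = 351 × 497 mm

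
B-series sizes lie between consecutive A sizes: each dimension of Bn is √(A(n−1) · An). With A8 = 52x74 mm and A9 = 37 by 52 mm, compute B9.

44 × 62 mm

Short side: √(52 · 37) = √1924 ≈ 43.9 → 44 mm
Long side: √(74 · 52) = √3848 ≈ 62.0 → 62 mm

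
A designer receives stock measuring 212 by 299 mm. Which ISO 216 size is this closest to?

A4 (210 × 297 mm)

Aspect ratio 299/212 ≈ 1.410 — close to the ISO √2 ≈ 1.414.
In the A-series (A0 area = 1 m²): A4 = 210 × 297 mm.
Off by 4 mm total — nearest standard size.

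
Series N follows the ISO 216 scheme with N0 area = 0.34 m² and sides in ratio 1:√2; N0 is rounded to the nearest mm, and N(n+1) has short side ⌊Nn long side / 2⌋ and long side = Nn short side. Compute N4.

Let N0's short side be w mm. w · w√2 = 0.34 m² = 340,000 mm², so w ≈ 490.3 mm and w√2 ≈ 693.4 mm → N0 = 490 × 693 mm.
N1: ⌊693/2⌋ × 490 = 346 × 490 mm
N2: ⌊490/2⌋ × 346 = 245 × 346 mm
N3: ⌊346/2⌋ × 245 = 173 × 245 mm
N4: ⌊245/2⌋ × 173 = 122 × 173 mm

122 × 173 mm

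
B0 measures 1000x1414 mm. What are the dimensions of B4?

B1: ⌊1414/2⌋ × 1000 = 707 × 1000 mm
B2: ⌊1000/2⌋ × 707 = 500 × 707 mm
B3: ⌊707/2⌋ × 500 = 353 × 500 mm
B4: ⌊500/2⌋ × 353 = 250 × 353 mm

250 × 353 mm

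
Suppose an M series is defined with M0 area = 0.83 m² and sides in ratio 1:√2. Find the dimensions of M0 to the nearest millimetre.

766 × 1083 mm

Let the short side be w mm. Then w · w√2 = 0.83 m² = 830,000 mm².
w² = 830,000/√2, so w ≈ 766.1 mm; long side = w√2 ≈ 1083.4 mm.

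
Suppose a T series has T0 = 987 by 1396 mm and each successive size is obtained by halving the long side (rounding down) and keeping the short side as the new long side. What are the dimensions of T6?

T1: ⌊1396/2⌋ × 987 = 698 × 987 mm
T2: ⌊987/2⌋ × 698 = 493 × 698 mm
T3: ⌊698/2⌋ × 493 = 349 × 493 mm
T4: ⌊493/2⌋ × 349 = 246 × 349 mm
T5: ⌊349/2⌋ × 246 = 174 × 246 mm
T6: ⌊246/2⌋ × 174 = 123 × 174 mm

123 × 174 mm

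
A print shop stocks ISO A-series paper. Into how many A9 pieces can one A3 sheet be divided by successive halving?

A3 = 297 × 420 mm; A9 = 37 × 52 mm.
Each halving step doubles the count; 6 steps from A3 to A9.
2^6 = 64.

64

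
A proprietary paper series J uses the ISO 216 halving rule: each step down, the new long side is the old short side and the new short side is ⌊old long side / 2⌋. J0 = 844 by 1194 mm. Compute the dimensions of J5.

149 × 211 mm

J1: ⌊1194/2⌋ × 844 = 597 × 844 mm
J2: ⌊844/2⌋ × 597 = 422 × 597 mm
J3: ⌊597/2⌋ × 422 = 298 × 422 mm
J4: ⌊422/2⌋ × 298 = 211 × 298 mm
J5: ⌊298/2⌋ × 211 = 149 × 211 mm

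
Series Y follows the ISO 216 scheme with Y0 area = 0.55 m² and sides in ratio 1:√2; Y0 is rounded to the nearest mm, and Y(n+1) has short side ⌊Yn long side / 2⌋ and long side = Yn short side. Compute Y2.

Let Y0's short side be w mm. w · w√2 = 0.55 m² = 550,000 mm², so w ≈ 623.6 mm and w√2 ≈ 881.9 mm → Y0 = 624 × 882 mm.
Y1: ⌊882/2⌋ × 624 = 441 × 624 mm
Y2: ⌊624/2⌋ × 441 = 312 × 441 mm

312 × 441 mm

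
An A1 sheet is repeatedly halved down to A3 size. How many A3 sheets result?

4

A1 = 594 × 841 mm; A3 = 297 × 420 mm.
Each halving step doubles the count; 2 steps from A1 to A3.
2^2 = 4.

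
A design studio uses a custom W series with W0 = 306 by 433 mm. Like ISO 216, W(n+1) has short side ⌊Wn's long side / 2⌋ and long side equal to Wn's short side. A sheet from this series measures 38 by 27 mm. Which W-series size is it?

W7

W0: 306 × 433 mm
W1: 216 × 306 mm
W2: 153 × 216 mm
W3: 108 × 153 mm
W4: 76 × 108 mm
W5: 54 × 76 mm
W6: 38 × 54 mm
W7: 27 × 38 mm
W8: 19 × 27 mm
→ matches W7.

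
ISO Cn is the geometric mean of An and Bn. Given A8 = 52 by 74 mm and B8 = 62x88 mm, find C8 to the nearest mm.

57 × 81 mm

Short side: √(52 · 62) = √3224 ≈ 56.8 → 57 mm
Long side: √(74 · 88) = √6512 ≈ 80.7 → 81 mm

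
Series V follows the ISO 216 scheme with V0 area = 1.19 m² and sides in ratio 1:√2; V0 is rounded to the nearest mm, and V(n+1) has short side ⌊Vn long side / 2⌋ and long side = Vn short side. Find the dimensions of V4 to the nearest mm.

Let V0's short side be w mm. w · w√2 = 1.19 m² = 1,190,000 mm², so w ≈ 917.3 mm and w√2 ≈ 1297.3 mm → V0 = 917 × 1297 mm.
V1: ⌊1297/2⌋ × 917 = 648 × 917 mm
V2: ⌊917/2⌋ × 648 = 458 × 648 mm
V3: ⌊648/2⌋ × 458 = 324 × 458 mm
V4: ⌊458/2⌋ × 324 = 229 × 324 mm

229 × 324 mm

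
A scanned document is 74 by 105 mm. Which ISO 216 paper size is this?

A7 (74 × 105 mm)

Aspect ratio 105/74 ≈ 1.419 — close to the ISO √2 ≈ 1.414.
In the A-series (A0 area = 1 m²): A7 = 74 × 105 mm.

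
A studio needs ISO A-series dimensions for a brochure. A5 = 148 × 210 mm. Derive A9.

37 × 52 mm

A6: ⌊210/2⌋ × 148 = 105 × 148 mm
A7: ⌊148/2⌋ × 105 = 74 × 105 mm
A8: ⌊105/2⌋ × 74 = 52 × 74 mm
A9: ⌊74/2⌋ × 52 = 37 × 52 mm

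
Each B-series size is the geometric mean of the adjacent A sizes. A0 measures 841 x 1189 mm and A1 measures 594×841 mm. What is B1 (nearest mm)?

707 × 1000 mm

Short side: √(841 · 594) = √499554 ≈ 706.8 → 707 mm
Long side: √(1189 · 841) = √999949 ≈ 1000.0 → 1000 mm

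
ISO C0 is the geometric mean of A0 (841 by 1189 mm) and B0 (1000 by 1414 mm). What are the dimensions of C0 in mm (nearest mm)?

Short: √(841 · 1000) = √841000 ≈ 917.1 mm.
Long: √(1189 · 1414) = √1681246 ≈ 1296.6 mm.

917 × 1297 mm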